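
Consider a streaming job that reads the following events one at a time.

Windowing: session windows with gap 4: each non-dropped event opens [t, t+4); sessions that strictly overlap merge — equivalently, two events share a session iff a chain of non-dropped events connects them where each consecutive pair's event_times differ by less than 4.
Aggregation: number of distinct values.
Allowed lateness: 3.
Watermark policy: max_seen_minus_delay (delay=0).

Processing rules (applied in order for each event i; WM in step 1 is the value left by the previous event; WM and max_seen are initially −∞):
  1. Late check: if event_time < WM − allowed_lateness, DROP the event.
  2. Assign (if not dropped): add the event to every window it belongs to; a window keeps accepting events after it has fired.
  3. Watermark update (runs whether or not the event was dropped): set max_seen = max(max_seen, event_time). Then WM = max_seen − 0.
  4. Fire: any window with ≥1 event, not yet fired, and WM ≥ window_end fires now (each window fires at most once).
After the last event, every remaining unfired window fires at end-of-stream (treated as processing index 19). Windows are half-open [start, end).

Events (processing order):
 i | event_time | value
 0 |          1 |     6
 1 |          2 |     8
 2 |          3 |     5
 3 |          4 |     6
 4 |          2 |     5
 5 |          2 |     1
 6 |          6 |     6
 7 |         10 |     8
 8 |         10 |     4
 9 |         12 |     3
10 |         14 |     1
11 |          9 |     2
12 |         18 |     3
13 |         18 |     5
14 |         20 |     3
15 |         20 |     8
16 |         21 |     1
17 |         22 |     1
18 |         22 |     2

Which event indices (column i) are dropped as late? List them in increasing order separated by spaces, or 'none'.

i=0 t=1 v=6: → [1,5); WM=1
i=1 t=2 v=8: → [1,6); WM=2
i=2 t=3 v=5: → [1,7); WM=3
i=3 t=4 v=6: → [1,8); WM=4
i=4 t=2 v=5: → [1,8); WM=4
i=5 t=2 v=1: → [1,8); WM=4
i=6 t=6 v=6: → [1,10); WM=6
i=7 t=10 v=8: → [10,14); WM=10
i=8 t=10 v=4: → [10,14); WM=10
i=9 t=12 v=3: → [10,16); WM=12
i=10 t=14 v=1: → [10,18); WM=14
i=11 t=9 v=2: DROP (t<14-3); WM=14
i=12 t=18 v=3: → [18,22); WM=18
i=13 t=18 v=5: → [18,22); WM=18
i=14 t=20 v=3: → [18,24); WM=20
i=15 t=20 v=8: → [18,24); WM=20
i=16 t=21 v=1: → [18,25); WM=21
i=17 t=22 v=1: → [18,26); WM=22
i=18 t=22 v=2: → [18,26); WM=22

11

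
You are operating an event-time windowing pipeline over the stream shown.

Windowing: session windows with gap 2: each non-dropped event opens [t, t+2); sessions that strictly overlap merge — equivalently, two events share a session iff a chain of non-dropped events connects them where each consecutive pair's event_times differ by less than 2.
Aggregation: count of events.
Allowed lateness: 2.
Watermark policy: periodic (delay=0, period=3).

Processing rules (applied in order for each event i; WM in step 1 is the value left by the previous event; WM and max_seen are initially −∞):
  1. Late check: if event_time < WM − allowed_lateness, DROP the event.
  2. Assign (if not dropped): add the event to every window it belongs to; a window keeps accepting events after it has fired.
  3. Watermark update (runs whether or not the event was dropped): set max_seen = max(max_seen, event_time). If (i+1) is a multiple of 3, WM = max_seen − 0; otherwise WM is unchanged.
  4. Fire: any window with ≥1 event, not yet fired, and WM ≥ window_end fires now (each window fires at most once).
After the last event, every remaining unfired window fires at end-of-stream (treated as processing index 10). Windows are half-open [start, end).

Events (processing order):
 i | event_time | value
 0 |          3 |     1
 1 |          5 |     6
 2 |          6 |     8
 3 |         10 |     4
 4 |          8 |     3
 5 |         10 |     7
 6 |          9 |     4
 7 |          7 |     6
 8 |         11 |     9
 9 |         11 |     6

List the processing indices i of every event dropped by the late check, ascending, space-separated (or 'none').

i=0 t=3 v=1: → [3,5); WM=−∞
i=1 t=5 v=6: → [5,7); WM=−∞
i=2 t=6 v=8: → [5,8); WM=6
i=3 t=10 v=4: → [10,12); WM=6
i=4 t=8 v=3: → [8,10); WM=6
i=5 t=10 v=7: → [10,12); WM=10
i=6 t=9 v=4: → [8,12); WM=10
i=7 t=7 v=6: DROP (t<10-2); WM=10
i=8 t=11 v=9: → [8,13); WM=11
i=9 t=11 v=6: → [8,13); WM=11

7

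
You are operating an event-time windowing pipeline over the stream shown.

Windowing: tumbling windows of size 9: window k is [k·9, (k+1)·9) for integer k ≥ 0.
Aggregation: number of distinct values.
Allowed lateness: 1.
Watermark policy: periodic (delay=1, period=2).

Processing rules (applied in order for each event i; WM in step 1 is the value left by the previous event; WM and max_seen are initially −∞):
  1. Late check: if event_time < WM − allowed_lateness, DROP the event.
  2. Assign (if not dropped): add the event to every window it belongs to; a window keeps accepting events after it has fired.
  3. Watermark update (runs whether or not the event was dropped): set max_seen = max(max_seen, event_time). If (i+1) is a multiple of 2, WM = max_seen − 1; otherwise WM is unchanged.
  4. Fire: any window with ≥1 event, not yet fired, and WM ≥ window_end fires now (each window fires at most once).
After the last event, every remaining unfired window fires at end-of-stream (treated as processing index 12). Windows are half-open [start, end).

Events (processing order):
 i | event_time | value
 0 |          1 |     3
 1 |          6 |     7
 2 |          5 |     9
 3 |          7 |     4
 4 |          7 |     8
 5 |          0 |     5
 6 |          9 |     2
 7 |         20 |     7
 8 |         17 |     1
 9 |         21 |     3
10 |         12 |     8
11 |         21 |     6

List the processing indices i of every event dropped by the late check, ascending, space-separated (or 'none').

5 8 10

i=0 t=1 v=3: → [0,9); WM=−∞
i=1 t=6 v=7: → [0,9); WM=5
i=2 t=5 v=9: → [0,9); WM=5
i=3 t=7 v=4: → [0,9); WM=6
i=4 t=7 v=8: → [0,9); WM=6
i=5 t=0 v=5: DROP (t<6-1); WM=6
i=6 t=9 v=2: → [9,18); WM=6
i=7 t=20 v=7: → [18,27); WM=19; [0,9) fires=5 [9,18) fires=1
i=8 t=17 v=1: DROP (t<19-1); WM=19
i=9 t=21 v=3: → [18,27); WM=20
i=10 t=12 v=8: DROP (t<20-1); WM=20
i=11 t=21 v=6: → [18,27); WM=20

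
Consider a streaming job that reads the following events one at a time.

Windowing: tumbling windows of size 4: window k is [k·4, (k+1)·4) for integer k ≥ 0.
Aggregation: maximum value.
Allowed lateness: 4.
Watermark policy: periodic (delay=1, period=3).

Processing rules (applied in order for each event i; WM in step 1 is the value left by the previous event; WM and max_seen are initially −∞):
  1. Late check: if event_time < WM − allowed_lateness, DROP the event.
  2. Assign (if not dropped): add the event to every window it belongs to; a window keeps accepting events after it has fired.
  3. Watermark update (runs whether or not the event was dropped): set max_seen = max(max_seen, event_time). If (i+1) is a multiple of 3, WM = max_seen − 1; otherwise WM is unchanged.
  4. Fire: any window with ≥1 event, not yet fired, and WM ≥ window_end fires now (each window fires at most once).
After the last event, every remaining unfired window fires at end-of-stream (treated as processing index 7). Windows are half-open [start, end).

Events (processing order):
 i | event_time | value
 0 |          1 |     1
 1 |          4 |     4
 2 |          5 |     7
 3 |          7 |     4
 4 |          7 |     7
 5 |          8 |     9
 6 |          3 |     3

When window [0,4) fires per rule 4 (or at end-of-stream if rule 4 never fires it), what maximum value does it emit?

1

i=0 t=1 v=1: → [0,4); WM=−∞
i=1 t=4 v=4: → [4,8); WM=−∞
i=2 t=5 v=7: → [4,8); WM=4; [0,4) fires=1
i=3 t=7 v=4: → [4,8); WM=4
i=4 t=7 v=7: → [4,8); WM=4
i=5 t=8 v=9: → [8,12); WM=7
i=6 t=3 v=3: → [0,4); WM=7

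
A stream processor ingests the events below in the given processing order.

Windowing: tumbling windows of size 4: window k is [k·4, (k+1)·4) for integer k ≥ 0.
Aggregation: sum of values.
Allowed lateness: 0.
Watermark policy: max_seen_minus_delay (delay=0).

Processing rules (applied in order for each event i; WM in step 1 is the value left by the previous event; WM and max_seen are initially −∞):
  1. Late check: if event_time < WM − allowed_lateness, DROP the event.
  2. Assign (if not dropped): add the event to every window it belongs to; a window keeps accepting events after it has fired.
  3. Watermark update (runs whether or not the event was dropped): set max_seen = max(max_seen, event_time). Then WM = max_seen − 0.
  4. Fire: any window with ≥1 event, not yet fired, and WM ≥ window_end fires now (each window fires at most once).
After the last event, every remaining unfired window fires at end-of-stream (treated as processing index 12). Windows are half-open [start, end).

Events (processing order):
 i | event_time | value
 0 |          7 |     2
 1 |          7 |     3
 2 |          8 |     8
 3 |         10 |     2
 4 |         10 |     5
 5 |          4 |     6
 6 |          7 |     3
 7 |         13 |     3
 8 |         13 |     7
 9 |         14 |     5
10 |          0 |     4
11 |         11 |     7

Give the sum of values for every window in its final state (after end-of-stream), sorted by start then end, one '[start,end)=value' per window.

i=0 t=7 v=2: → [4,8); WM=7
i=1 t=7 v=3: → [4,8); WM=7
i=2 t=8 v=8: → [8,12); WM=8; [4,8) fires=5
i=3 t=10 v=2: → [8,12); WM=10
i=4 t=10 v=5: → [8,12); WM=10
i=5 t=4 v=6: DROP (t<10-0); WM=10
i=6 t=7 v=3: DROP (t<10-0); WM=10
i=7 t=13 v=3: → [12,16); WM=13; [8,12) fires=15
i=8 t=13 v=7: → [12,16); WM=13
i=9 t=14 v=5: → [12,16); WM=14
i=10 t=0 v=4: DROP (t<14-0); WM=14
i=11 t=11 v=7: DROP (t<14-0); WM=14

[4,8)=5 [8,12)=15 [12,16)=15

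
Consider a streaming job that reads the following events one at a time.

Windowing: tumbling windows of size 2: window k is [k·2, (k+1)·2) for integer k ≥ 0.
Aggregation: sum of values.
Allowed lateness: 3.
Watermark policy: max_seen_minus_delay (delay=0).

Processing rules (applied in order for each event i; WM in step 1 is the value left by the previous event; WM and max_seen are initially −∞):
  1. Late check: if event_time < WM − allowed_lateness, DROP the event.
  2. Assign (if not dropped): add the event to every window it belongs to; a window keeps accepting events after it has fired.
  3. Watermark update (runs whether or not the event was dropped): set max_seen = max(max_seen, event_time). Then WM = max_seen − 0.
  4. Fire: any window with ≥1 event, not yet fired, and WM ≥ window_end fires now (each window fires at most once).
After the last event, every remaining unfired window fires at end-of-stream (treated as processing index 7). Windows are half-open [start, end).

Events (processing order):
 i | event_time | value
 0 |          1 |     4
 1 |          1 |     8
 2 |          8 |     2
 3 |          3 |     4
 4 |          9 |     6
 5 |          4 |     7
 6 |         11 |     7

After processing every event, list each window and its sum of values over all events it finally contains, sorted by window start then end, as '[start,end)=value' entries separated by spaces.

[0,2)=12 [8,10)=8 [10,12)=7

i=0 t=1 v=4: → [0,2); WM=1
i=1 t=1 v=8: → [0,2); WM=1
i=2 t=8 v=2: → [8,10); WM=8; [0,2) fires=12
i=3 t=3 v=4: DROP (t<8-3); WM=8
i=4 t=9 v=6: → [8,10); WM=9
i=5 t=4 v=7: DROP (t<9-3); WM=9
i=6 t=11 v=7: → [10,12); WM=11; [8,10) fires=8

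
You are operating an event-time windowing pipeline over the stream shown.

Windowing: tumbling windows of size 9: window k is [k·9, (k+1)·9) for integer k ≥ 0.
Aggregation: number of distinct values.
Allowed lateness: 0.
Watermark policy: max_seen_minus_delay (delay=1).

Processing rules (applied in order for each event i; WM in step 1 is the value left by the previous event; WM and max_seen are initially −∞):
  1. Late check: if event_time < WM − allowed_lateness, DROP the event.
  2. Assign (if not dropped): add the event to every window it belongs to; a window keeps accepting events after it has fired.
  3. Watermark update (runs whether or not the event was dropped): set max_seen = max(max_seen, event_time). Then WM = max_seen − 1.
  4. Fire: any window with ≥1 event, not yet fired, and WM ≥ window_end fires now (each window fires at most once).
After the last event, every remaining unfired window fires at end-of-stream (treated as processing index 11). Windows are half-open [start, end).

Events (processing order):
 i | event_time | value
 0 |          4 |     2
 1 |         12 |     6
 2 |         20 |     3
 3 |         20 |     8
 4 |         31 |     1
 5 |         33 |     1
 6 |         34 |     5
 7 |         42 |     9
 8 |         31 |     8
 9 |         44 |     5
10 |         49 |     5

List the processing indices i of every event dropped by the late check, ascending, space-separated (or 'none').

i=0 t=4 v=2: → [0,9); WM=3
i=1 t=12 v=6: → [9,18); WM=11; [0,9) fires=1
i=2 t=20 v=3: → [18,27); WM=19; [9,18) fires=1
i=3 t=20 v=8: → [18,27); WM=19
i=4 t=31 v=1: → [27,36); WM=30; [18,27) fires=2
i=5 t=33 v=1: → [27,36); WM=32
i=6 t=34 v=5: → [27,36); WM=33
i=7 t=42 v=9: → [36,45); WM=41; [27,36) fires=2
i=8 t=31 v=8: DROP (t<41-0); WM=41
i=9 t=44 v=5: → [36,45); WM=43
i=10 t=49 v=5: → [45,54); WM=48; [36,45) fires=2

8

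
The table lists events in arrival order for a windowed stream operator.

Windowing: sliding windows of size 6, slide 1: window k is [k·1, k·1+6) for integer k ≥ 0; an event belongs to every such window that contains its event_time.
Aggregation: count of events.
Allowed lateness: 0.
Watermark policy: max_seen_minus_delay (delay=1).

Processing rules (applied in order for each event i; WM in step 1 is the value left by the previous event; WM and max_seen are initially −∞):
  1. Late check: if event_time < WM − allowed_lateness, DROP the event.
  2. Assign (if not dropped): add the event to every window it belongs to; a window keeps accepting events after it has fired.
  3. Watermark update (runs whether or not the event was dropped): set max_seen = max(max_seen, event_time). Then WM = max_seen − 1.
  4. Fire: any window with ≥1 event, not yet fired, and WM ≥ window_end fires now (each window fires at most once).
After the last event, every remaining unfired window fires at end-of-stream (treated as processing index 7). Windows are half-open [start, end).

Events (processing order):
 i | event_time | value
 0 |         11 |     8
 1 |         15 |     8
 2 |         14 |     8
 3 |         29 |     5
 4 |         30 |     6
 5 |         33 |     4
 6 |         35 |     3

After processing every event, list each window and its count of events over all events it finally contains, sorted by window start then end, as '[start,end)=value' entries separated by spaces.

i=0 t=11 v=8: → [11,17),[10,16),[9,15),[8,14),[7,13),[6,12); WM=10
i=1 t=15 v=8: → [15,21),[14,20),[13,19),[12,18),[11,17),[10,16); WM=14; [6,12) fires=1 [7,13) fires=1 [8,14) fires=1
i=2 t=14 v=8: → [14,20),[13,19),[12,18),[11,17),[10,16),[9,15); WM=14
i=3 t=29 v=5: → [29,35),[28,34),[27,33),[26,32),[25,31),[24,30); WM=28; [9,15) fires=2 [10,16) fires=3 [11,17) fires=3 [12,18) fires=2 [13,19) fires=2 [14,20) fires=2 [15,21) fires=1
i=4 t=30 v=6: → [30,36),[29,35),[28,34),[27,33),[26,32),[25,31); WM=29
i=5 t=33 v=4: → [33,39),[32,38),[31,37),[30,36),[29,35),[28,34); WM=32; [24,30) fires=1 [25,31) fires=2 [26,32) fires=2
i=6 t=35 v=3: → [35,41),[34,40),[33,39),[32,38),[31,37),[30,36); WM=34; [27,33) fires=2 [28,34) fires=3

[6,12)=1 [7,13)=1 [8,14)=1 [9,15)=2 [10,16)=3 [11,17)=3 [12,18)=2 [13,19)=2 [14,20)=2 [15,21)=1 [24,30)=1 [25,31)=2 [26,32)=2 [27,33)=2 [28,34)=3 [29,35)=3 [30,36)=3 [31,37)=2 [32,38)=2 [33,39)=2 [34,40)=1 [35,41)=1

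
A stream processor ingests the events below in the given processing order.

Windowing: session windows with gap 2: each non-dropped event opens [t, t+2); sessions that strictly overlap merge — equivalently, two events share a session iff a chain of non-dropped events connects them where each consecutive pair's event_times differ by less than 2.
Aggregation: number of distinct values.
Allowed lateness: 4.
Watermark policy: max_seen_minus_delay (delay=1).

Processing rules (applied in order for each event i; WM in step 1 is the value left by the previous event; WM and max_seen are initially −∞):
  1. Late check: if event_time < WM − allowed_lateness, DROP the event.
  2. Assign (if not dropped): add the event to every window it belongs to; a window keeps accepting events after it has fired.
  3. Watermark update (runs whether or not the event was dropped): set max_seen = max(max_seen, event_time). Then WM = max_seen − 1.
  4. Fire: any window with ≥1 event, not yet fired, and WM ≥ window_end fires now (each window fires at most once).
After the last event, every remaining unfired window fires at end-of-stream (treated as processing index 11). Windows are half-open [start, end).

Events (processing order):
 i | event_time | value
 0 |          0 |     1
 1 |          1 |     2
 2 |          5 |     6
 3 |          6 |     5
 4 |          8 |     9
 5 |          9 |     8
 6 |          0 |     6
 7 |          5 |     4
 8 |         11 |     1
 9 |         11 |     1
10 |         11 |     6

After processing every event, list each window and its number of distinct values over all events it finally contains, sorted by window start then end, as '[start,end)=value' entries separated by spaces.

[0,3)=2 [5,8)=3 [8,11)=2 [11,13)=2

i=0 t=0 v=1: → [0,2); WM=-1
i=1 t=1 v=2: → [0,3); WM=0
i=2 t=5 v=6: → [5,7); WM=4
i=3 t=6 v=5: → [5,8); WM=5
i=4 t=8 v=9: → [8,10); WM=7
i=5 t=9 v=8: → [8,11); WM=8
i=6 t=0 v=6: DROP (t<8-4); WM=8
i=7 t=5 v=4: → [5,8); WM=8
i=8 t=11 v=1: → [11,13); WM=10
i=9 t=11 v=1: → [11,13); WM=10
i=10 t=11 v=6: → [11,13); WM=10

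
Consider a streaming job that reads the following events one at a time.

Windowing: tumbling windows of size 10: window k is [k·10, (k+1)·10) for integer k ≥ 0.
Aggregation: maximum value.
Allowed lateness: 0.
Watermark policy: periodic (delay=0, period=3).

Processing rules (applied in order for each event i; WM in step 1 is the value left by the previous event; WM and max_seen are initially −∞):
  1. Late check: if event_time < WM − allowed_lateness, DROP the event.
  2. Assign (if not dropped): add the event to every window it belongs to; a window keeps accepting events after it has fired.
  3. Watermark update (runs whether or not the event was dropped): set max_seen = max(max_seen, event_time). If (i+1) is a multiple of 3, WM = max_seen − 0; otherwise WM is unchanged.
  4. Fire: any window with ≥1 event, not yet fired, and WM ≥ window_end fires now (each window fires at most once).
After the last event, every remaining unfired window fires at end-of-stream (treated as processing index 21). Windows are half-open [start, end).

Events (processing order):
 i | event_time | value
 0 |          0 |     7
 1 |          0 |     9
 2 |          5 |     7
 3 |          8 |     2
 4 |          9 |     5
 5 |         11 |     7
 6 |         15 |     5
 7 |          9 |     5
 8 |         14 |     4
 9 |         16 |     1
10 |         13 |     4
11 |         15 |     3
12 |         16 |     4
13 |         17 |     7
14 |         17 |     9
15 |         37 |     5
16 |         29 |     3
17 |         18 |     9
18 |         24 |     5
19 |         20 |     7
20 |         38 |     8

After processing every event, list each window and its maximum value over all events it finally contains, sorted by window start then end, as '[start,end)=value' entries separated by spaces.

[0,10)=9 [10,20)=9 [20,30)=3 [30,40)=8

i=0 t=0 v=7: → [0,10); WM=−∞
i=1 t=0 v=9: → [0,10); WM=−∞
i=2 t=5 v=7: → [0,10); WM=5
i=3 t=8 v=2: → [0,10); WM=5
i=4 t=9 v=5: → [0,10); WM=5
i=5 t=11 v=7: → [10,20); WM=11; [0,10) fires=9
i=6 t=15 v=5: → [10,20); WM=11
i=7 t=9 v=5: DROP (t<11-0); WM=11
i=8 t=14 v=4: → [10,20); WM=15
i=9 t=16 v=1: → [10,20); WM=15
i=10 t=13 v=4: DROP (t<15-0); WM=15
i=11 t=15 v=3: → [10,20); WM=16
i=12 t=16 v=4: → [10,20); WM=16
i=13 t=17 v=7: → [10,20); WM=16
i=14 t=17 v=9: → [10,20); WM=17
i=15 t=37 v=5: → [30,40); WM=17
i=16 t=29 v=3: → [20,30); WM=17
i=17 t=18 v=9: → [10,20); WM=37; [10,20) fires=9 [20,30) fires=3
i=18 t=24 v=5: DROP (t<37-0); WM=37
i=19 t=20 v=7: DROP (t<37-0); WM=37
i=20 t=38 v=8: → [30,40); WM=38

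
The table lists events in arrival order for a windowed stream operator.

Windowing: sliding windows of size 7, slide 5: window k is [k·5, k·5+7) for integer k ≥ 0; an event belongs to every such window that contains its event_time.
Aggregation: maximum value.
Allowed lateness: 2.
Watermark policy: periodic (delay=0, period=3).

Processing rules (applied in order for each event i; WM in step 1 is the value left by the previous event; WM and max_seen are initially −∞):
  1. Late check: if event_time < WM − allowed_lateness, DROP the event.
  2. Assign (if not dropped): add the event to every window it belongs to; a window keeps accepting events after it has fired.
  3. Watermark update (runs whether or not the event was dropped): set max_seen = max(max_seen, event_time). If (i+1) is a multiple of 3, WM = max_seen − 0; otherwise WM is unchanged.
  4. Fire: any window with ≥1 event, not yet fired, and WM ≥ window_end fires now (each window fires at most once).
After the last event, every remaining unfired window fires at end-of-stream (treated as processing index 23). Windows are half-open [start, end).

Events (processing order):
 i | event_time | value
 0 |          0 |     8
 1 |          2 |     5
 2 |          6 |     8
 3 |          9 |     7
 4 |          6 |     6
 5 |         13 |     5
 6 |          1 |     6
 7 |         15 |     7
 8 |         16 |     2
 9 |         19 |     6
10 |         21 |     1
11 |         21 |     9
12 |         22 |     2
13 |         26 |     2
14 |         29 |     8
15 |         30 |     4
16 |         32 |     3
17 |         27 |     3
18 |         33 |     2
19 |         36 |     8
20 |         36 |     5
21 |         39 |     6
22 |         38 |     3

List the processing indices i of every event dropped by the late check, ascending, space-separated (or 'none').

6

i=0 t=0 v=8: → [0,7); WM=−∞
i=1 t=2 v=5: → [0,7); WM=−∞
i=2 t=6 v=8: → [5,12),[0,7); WM=6
i=3 t=9 v=7: → [5,12); WM=6
i=4 t=6 v=6: → [5,12),[0,7); WM=6
i=5 t=13 v=5: → [10,17); WM=13; [0,7) fires=8 [5,12) fires=8
i=6 t=1 v=6: DROP (t<13-2); WM=13
i=7 t=15 v=7: → [15,22),[10,17); WM=13
i=8 t=16 v=2: → [15,22),[10,17); WM=16
i=9 t=19 v=6: → [15,22); WM=16
i=10 t=21 v=1: → [20,27),[15,22); WM=16
i=11 t=21 v=9: → [20,27),[15,22); WM=21; [10,17) fires=7
i=12 t=22 v=2: → [20,27); WM=21
i=13 t=26 v=2: → [25,32),[20,27); WM=21
i=14 t=29 v=8: → [25,32); WM=29; [15,22) fires=9 [20,27) fires=9
i=15 t=30 v=4: → [30,37),[25,32); WM=29
i=16 t=32 v=3: → [30,37); WM=29
i=17 t=27 v=3: → [25,32); WM=32; [25,32) fires=8
i=18 t=33 v=2: → [30,37); WM=32
i=19 t=36 v=8: → [35,42),[30,37); WM=32
i=20 t=36 v=5: → [35,42),[30,37); WM=36
i=21 t=39 v=6: → [35,42); WM=36
i=22 t=38 v=3: → [35,42); WM=36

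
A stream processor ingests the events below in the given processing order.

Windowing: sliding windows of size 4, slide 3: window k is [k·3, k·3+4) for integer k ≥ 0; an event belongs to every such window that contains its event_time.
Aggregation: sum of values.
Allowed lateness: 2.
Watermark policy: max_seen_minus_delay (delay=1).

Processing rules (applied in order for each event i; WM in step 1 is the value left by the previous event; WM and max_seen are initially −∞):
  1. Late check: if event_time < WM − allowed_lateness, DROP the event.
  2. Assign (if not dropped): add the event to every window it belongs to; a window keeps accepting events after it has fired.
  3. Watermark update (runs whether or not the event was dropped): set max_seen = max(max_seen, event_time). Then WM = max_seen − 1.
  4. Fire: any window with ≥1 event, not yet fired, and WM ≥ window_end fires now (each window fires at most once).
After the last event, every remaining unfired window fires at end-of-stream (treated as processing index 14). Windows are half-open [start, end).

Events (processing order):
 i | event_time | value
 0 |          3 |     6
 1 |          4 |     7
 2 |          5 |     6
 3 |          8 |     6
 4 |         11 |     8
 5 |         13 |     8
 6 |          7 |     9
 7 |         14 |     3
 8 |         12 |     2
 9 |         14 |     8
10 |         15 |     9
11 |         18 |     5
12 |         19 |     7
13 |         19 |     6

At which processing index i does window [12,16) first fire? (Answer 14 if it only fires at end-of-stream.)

i=0 t=3 v=6: → [3,7),[0,4); WM=2
i=1 t=4 v=7: → [3,7); WM=3
i=2 t=5 v=6: → [3,7); WM=4; [0,4) fires=6
i=3 t=8 v=6: → [6,10); WM=7; [3,7) fires=19
i=4 t=11 v=8: → [9,13); WM=10; [6,10) fires=6
i=5 t=13 v=8: → [12,16); WM=12
i=6 t=7 v=9: DROP (t<12-2); WM=12
i=7 t=14 v=3: → [12,16); WM=13; [9,13) fires=8
i=8 t=12 v=2: → [12,16),[9,13); WM=13
i=9 t=14 v=8: → [12,16); WM=13
i=10 t=15 v=9: → [15,19),[12,16); WM=14
i=11 t=18 v=5: → [18,22),[15,19); WM=17; [12,16) fires=30
i=12 t=19 v=7: → [18,22); WM=18
i=13 t=19 v=6: → [18,22); WM=18

11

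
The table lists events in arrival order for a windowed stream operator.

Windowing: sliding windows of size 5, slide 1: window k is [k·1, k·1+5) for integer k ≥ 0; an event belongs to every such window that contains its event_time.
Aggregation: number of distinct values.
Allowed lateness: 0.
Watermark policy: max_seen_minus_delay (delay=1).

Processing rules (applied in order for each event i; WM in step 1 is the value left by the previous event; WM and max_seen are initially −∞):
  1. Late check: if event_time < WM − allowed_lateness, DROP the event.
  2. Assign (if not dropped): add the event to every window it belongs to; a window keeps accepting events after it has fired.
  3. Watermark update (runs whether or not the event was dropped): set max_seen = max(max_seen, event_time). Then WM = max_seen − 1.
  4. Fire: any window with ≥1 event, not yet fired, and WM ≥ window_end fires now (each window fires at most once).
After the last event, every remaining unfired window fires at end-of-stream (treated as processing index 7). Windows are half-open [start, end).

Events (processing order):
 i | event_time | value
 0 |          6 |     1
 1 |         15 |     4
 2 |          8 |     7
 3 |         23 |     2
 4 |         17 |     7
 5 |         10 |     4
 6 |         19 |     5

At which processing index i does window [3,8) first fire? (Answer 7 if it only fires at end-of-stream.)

i=0 t=6 v=1: → [6,11),[5,10),[4,9),[3,8),[2,7); WM=5
i=1 t=15 v=4: → [15,20),[14,19),[13,18),[12,17),[11,16); WM=14; [2,7) fires=1 [3,8) fires=1 [4,9) fires=1 [5,10) fires=1 [6,11) fires=1
i=2 t=8 v=7: DROP (t<14-0); WM=14
i=3 t=23 v=2: → [23,28),[22,27),[21,26),[20,25),[19,24); WM=22; [11,16) fires=1 [12,17) fires=1 [13,18) fires=1 [14,19) fires=1 [15,20) fires=1
i=4 t=17 v=7: DROP (t<22-0); WM=22
i=5 t=10 v=4: DROP (t<22-0); WM=22
i=6 t=19 v=5: DROP (t<22-0); WM=22

1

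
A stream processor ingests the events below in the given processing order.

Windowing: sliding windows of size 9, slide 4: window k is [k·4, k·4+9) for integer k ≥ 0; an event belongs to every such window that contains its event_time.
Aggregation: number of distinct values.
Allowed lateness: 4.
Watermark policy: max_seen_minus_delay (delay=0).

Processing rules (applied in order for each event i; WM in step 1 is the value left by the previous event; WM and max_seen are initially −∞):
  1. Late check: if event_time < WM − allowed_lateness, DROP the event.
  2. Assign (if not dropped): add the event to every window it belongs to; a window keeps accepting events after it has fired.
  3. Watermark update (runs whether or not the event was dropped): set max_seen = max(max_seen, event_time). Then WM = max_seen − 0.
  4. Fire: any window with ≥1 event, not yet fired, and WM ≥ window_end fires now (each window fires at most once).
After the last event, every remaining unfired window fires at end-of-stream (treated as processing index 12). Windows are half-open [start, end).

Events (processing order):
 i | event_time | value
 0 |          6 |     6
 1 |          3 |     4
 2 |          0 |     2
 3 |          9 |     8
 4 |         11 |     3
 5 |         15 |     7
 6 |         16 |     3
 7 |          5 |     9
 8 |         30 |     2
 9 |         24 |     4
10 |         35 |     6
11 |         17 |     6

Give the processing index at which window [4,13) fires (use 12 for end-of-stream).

5

i=0 t=6 v=6: → [4,13),[0,9); WM=6
i=1 t=3 v=4: → [0,9); WM=6
i=2 t=0 v=2: DROP (t<6-4); WM=6
i=3 t=9 v=8: → [8,17),[4,13); WM=9; [0,9) fires=2
i=4 t=11 v=3: → [8,17),[4,13); WM=11
i=5 t=15 v=7: → [12,21),[8,17); WM=15; [4,13) fires=3
i=6 t=16 v=3: → [16,25),[12,21),[8,17); WM=16
i=7 t=5 v=9: DROP (t<16-4); WM=16
i=8 t=30 v=2: → [28,37),[24,33); WM=30; [8,17) fires=3 [12,21) fires=2 [16,25) fires=1
i=9 t=24 v=4: DROP (t<30-4); WM=30
i=10 t=35 v=6: → [32,41),[28,37); WM=35; [24,33) fires=1
i=11 t=17 v=6: DROP (t<35-4); WM=35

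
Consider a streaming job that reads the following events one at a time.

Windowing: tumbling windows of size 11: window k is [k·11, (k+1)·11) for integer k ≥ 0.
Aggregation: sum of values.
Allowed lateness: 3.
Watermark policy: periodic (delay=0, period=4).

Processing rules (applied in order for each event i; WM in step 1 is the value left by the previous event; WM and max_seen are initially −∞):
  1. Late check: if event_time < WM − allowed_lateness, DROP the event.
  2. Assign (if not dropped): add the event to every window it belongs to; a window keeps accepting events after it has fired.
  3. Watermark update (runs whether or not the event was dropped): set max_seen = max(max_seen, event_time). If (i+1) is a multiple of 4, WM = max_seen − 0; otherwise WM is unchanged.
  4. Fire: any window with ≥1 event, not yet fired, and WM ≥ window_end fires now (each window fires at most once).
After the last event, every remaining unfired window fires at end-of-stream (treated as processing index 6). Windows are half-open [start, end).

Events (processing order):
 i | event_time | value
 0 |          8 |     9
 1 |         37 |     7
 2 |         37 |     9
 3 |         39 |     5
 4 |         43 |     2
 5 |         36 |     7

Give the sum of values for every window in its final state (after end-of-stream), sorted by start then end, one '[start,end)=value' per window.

i=0 t=8 v=9: → [0,11); WM=−∞
i=1 t=37 v=7: → [33,44); WM=−∞
i=2 t=37 v=9: → [33,44); WM=−∞
i=3 t=39 v=5: → [33,44); WM=39; [0,11) fires=9
i=4 t=43 v=2: → [33,44); WM=39
i=5 t=36 v=7: → [33,44); WM=39

[0,11)=9 [33,44)=30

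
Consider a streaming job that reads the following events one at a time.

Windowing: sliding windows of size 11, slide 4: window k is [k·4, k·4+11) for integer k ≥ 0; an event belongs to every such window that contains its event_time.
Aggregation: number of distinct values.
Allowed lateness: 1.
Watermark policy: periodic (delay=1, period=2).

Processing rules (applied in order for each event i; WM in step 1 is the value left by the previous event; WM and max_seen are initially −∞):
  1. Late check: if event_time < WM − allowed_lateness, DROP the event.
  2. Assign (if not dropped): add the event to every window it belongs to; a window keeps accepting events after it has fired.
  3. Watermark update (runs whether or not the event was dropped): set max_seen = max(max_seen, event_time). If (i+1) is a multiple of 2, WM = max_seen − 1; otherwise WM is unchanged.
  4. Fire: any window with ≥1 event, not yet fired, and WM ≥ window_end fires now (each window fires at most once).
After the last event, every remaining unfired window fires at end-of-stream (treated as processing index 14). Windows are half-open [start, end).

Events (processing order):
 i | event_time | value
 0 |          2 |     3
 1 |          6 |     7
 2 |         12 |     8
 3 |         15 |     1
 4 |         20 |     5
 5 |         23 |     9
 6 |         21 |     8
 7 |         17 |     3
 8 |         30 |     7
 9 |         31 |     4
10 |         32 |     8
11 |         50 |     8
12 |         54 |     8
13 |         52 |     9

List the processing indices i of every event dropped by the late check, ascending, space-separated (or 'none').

7

i=0 t=2 v=3: → [0,11); WM=−∞
i=1 t=6 v=7: → [4,15),[0,11); WM=5
i=2 t=12 v=8: → [12,23),[8,19),[4,15); WM=5
i=3 t=15 v=1: → [12,23),[8,19); WM=14; [0,11) fires=2
i=4 t=20 v=5: → [20,31),[16,27),[12,23); WM=14
i=5 t=23 v=9: → [20,31),[16,27); WM=22; [4,15) fires=2 [8,19) fires=2
i=6 t=21 v=8: → [20,31),[16,27),[12,23); WM=22
i=7 t=17 v=3: DROP (t<22-1); WM=22
i=8 t=30 v=7: → [28,39),[24,35),[20,31); WM=22
i=9 t=31 v=4: → [28,39),[24,35); WM=30; [12,23) fires=3 [16,27) fires=3
i=10 t=32 v=8: → [32,43),[28,39),[24,35); WM=30
i=11 t=50 v=8: → [48,59),[44,55),[40,51); WM=49; [20,31) fires=4 [24,35) fires=3 [28,39) fires=3 [32,43) fires=1
i=12 t=54 v=8: → [52,63),[48,59),[44,55); WM=49
i=13 t=52 v=9: → [52,63),[48,59),[44,55); WM=53; [40,51) fires=1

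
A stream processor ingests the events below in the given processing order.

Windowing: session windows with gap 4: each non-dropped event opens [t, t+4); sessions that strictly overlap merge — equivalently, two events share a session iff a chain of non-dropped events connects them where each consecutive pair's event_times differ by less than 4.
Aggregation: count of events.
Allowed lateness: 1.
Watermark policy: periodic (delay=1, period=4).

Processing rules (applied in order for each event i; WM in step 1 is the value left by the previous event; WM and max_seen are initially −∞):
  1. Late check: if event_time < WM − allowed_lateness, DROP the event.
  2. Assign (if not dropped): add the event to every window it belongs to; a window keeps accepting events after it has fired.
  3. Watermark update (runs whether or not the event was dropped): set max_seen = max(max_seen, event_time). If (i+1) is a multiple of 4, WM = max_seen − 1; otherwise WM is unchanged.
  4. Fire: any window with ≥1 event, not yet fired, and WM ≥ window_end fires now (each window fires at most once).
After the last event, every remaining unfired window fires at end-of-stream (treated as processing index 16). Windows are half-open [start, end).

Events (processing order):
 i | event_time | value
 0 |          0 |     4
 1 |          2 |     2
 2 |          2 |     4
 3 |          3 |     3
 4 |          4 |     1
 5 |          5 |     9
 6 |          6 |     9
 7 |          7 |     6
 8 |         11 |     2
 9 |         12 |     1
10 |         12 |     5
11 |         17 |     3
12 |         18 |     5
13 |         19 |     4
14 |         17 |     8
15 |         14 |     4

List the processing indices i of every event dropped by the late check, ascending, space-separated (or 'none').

i=0 t=0 v=4: → [0,4); WM=−∞
i=1 t=2 v=2: → [0,6); WM=−∞
i=2 t=2 v=4: → [0,6); WM=−∞
i=3 t=3 v=3: → [0,7); WM=2
i=4 t=4 v=1: → [0,8); WM=2
i=5 t=5 v=9: → [0,9); WM=2
i=6 t=6 v=9: → [0,10); WM=2
i=7 t=7 v=6: → [0,11); WM=6
i=8 t=11 v=2: → [11,15); WM=6
i=9 t=12 v=1: → [11,16); WM=6
i=10 t=12 v=5: → [11,16); WM=6
i=11 t=17 v=3: → [17,21); WM=16
i=12 t=18 v=5: → [17,22); WM=16
i=13 t=19 v=4: → [17,23); WM=16
i=14 t=17 v=8: → [17,23); WM=16
i=15 t=14 v=4: DROP (t<16-1); WM=18

15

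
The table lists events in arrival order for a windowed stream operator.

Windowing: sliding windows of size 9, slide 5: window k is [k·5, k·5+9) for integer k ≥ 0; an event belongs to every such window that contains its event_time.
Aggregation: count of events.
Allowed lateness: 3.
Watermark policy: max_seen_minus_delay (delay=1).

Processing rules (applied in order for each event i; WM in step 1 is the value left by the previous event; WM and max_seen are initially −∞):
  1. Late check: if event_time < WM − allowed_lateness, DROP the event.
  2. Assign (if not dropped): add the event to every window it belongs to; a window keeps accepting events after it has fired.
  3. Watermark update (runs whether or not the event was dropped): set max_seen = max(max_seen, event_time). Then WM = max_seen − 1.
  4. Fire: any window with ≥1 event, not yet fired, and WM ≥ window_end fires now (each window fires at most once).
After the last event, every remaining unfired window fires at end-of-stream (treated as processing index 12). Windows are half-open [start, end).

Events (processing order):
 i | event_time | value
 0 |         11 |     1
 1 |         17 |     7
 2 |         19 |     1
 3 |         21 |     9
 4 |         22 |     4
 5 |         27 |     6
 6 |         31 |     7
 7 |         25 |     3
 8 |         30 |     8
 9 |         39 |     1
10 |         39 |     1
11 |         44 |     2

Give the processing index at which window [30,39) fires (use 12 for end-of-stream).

i=0 t=11 v=1: → [10,19),[5,14); WM=10
i=1 t=17 v=7: → [15,24),[10,19); WM=16; [5,14) fires=1
i=2 t=19 v=1: → [15,24); WM=18
i=3 t=21 v=9: → [20,29),[15,24); WM=20; [10,19) fires=2
i=4 t=22 v=4: → [20,29),[15,24); WM=21
i=5 t=27 v=6: → [25,34),[20,29); WM=26; [15,24) fires=4
i=6 t=31 v=7: → [30,39),[25,34); WM=30; [20,29) fires=3
i=7 t=25 v=3: DROP (t<30-3); WM=30
i=8 t=30 v=8: → [30,39),[25,34); WM=30
i=9 t=39 v=1: → [35,44); WM=38; [25,34) fires=3
i=10 t=39 v=1: → [35,44); WM=38
i=11 t=44 v=2: → [40,49); WM=43; [30,39) fires=2

11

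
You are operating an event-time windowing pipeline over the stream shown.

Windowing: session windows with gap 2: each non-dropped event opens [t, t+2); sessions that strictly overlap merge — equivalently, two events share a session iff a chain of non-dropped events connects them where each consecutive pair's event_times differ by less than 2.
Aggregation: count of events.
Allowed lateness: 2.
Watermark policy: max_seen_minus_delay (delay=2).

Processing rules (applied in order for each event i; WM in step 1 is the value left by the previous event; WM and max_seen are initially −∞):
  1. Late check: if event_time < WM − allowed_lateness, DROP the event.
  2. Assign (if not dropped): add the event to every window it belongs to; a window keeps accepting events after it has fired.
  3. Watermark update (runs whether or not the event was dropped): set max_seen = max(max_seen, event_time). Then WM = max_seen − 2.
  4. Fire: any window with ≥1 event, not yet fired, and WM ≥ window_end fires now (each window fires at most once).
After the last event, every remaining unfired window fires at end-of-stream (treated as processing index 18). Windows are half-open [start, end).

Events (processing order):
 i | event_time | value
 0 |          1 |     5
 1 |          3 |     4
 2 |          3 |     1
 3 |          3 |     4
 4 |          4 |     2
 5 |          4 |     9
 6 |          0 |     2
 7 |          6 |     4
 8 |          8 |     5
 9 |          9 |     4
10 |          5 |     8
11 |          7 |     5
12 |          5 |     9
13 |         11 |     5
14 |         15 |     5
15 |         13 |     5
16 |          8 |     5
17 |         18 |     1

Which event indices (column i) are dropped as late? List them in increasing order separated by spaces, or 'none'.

16

i=0 t=1 v=5: → [1,3); WM=-1
i=1 t=3 v=4: → [3,5); WM=1
i=2 t=3 v=1: → [3,5); WM=1
i=3 t=3 v=4: → [3,5); WM=1
i=4 t=4 v=2: → [3,6); WM=2
i=5 t=4 v=9: → [3,6); WM=2
i=6 t=0 v=2: → [0,3); WM=2
i=7 t=6 v=4: → [6,8); WM=4
i=8 t=8 v=5: → [8,10); WM=6
i=9 t=9 v=4: → [8,11); WM=7
i=10 t=5 v=8: → [3,8); WM=7
i=11 t=7 v=5: → [3,11); WM=7
i=12 t=5 v=9: → [3,11); WM=7
i=13 t=11 v=5: → [11,13); WM=9
i=14 t=15 v=5: → [15,17); WM=13
i=15 t=13 v=5: → [13,15); WM=13
i=16 t=8 v=5: DROP (t<13-2); WM=13
i=17 t=18 v=1: → [18,20); WM=16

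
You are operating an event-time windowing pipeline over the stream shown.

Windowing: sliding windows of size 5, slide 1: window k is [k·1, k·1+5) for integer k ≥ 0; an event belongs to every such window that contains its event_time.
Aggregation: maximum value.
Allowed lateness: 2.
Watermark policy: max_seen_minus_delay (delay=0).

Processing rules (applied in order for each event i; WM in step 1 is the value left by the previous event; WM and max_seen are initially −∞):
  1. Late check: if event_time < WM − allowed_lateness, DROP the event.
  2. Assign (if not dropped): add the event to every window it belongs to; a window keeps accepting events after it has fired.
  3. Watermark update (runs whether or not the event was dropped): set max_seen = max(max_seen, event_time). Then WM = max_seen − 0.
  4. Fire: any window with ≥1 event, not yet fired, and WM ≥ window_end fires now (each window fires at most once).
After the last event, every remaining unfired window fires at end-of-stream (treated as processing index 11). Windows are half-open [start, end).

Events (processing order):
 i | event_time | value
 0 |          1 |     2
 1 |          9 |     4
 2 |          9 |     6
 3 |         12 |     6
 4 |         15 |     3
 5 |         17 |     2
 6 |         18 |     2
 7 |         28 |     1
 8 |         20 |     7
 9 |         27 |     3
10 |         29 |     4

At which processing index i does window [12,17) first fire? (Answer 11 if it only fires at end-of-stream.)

i=0 t=1 v=2: → [1,6),[0,5); WM=1
i=1 t=9 v=4: → [9,14),[8,13),[7,12),[6,11),[5,10); WM=9; [0,5) fires=2 [1,6) fires=2
i=2 t=9 v=6: → [9,14),[8,13),[7,12),[6,11),[5,10); WM=9
i=3 t=12 v=6: → [12,17),[11,16),[10,15),[9,14),[8,13); WM=12; [5,10) fires=6 [6,11) fires=6 [7,12) fires=6
i=4 t=15 v=3: → [15,20),[14,19),[13,18),[12,17),[11,16); WM=15; [8,13) fires=6 [9,14) fires=6 [10,15) fires=6
i=5 t=17 v=2: → [17,22),[16,21),[15,20),[14,19),[13,18); WM=17; [11,16) fires=6 [12,17) fires=6
i=6 t=18 v=2: → [18,23),[17,22),[16,21),[15,20),[14,19); WM=18; [13,18) fires=3
i=7 t=28 v=1: → [28,33),[27,32),[26,31),[25,30),[24,29); WM=28; [14,19) fires=3 [15,20) fires=3 [16,21) fires=2 [17,22) fires=2 [18,23) fires=2
i=8 t=20 v=7: DROP (t<28-2); WM=28
i=9 t=27 v=3: → [27,32),[26,31),[25,30),[24,29),[23,28); WM=28; [23,28) fires=3
i=10 t=29 v=4: → [29,34),[28,33),[27,32),[26,31),[25,30); WM=29; [24,29) fires=3

5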